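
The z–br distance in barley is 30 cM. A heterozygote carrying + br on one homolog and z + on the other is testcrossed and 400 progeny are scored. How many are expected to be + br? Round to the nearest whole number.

A map distance of 30 cM corresponds to a recombination frequency of 0.300.
The F1 is + br / z +, so + br is a parental gamete class with expected frequency (1 − r)/2 = 0.700/2 = 0.3500.
Expected number = 0.3500 × 400 = 140.00 ≈ 140.

140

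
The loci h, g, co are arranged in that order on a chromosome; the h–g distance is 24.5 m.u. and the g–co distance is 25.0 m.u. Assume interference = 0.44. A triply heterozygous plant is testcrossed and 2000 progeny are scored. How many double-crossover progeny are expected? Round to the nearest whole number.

69

Map distances give recombination frequencies of 0.245 and 0.250 for the two intervals.
With interference 0.44 (so coincidence = 0.56), expected double-crossover frequency = 0.245 × 0.250 × 0.56 = 0.03430.
Expected number = 0.03430 × 2000 = 68.60 ≈ 69.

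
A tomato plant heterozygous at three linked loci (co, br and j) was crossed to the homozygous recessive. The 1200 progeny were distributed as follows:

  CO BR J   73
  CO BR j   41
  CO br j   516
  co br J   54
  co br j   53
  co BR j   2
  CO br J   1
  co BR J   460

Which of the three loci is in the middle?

j

The two most frequent reciprocal classes, co BR J and CO br j, are the parental types, so the F1 was co BR J / CO br j.
The two rarest classes, co BR j and CO br J, are the double crossovers. Comparing them with the parentals, only the j allele has switched, so j is the middle locus and the order is co – j – br.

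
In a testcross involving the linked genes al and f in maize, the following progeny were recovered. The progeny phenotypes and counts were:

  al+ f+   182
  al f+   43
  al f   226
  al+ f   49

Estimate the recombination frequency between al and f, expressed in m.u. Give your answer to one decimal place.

The two most frequent classes, al+ f+ (182) and al f (226), are the parental types, so the F1 was al+ f+ / al f.
The recombinant classes are al+ f and al f+: 49 + 43 = 92.
Recombination frequency = 92/500 = 0.1840 ≈ 18.4%, i.e. 18.4 m.u.

18.4 m.u.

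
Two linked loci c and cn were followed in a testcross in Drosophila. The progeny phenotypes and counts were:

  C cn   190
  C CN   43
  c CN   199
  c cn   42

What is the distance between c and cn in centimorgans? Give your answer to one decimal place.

17.9 centimorgans

The two most frequent classes, C cn (190) and c CN (199), are the parental types, so the F1 was C cn / c CN.
The recombinant classes are C CN and c cn: 43 + 42 = 85.
Recombination frequency = 85/474 = 0.1793 ≈ 17.9%, i.e. 17.9 centimorgans.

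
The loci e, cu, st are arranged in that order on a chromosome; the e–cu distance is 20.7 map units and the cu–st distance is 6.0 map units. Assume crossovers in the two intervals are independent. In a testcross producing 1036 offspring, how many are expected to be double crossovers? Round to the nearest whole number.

13

Map distances give recombination frequencies of 0.207 and 0.060 for the two intervals.
With no interference, expected double-crossover frequency = 0.207 × 0.060 = 0.01242.
Expected number = 0.01242 × 1036 = 12.87 ≈ 13.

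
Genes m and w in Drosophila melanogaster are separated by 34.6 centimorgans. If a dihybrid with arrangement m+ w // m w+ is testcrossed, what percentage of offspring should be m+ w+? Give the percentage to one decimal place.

17.3%

A map distance of 34.6 centimorgans corresponds to a recombination frequency of 0.346.
The F1 is m+ w / m w+, so m+ w+ is a recombinant gamete class with expected frequency r/2 = 0.346/2 = 0.1730.
That is 0.1730 = 17.3% of the progeny.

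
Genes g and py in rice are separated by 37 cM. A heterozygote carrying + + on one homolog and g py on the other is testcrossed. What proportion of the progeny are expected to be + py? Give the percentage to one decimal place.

A map distance of 37 cM corresponds to a recombination frequency of 0.370.
The F1 is + + / g py, so + py is a recombinant gamete class with expected frequency r/2 = 0.370/2 = 0.1850.
That is 0.1850 = 18.5% of the progeny.

18.5%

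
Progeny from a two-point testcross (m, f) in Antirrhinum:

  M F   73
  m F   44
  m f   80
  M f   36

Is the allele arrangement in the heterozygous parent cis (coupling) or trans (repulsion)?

cis

The two most frequent classes are M F (73) and m f (80); these are the parental (non-recombinant) types.
So the F1 carried M F on one chromosome and m f on the other — the recessive alleles are on the same chromosome (cis / coupling).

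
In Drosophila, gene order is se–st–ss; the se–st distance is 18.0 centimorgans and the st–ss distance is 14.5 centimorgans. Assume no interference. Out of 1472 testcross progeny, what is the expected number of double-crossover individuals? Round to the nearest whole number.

38

Map distances give recombination frequencies of 0.180 and 0.145 for the two intervals.
With no interference, expected double-crossover frequency = 0.180 × 0.145 = 0.02610.
Expected number = 0.02610 × 1472 = 38.42 ≈ 38.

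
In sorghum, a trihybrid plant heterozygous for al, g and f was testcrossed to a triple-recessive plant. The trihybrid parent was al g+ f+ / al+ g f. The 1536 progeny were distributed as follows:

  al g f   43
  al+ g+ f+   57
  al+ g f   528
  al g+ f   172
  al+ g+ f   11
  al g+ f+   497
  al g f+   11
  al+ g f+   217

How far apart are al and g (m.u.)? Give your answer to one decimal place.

The two rarest classes, al g f+ and al+ g+ f, are the double crossovers. Comparing them with the parentals, only the g allele has switched, so g is the middle locus and the order is al – g – f.
Crossovers in the al–g interval produce the single-crossover classes al+ g+ f+ and al g f (57 + 43 = 100) plus the double crossovers (22).
RF(al–g) = (100 + 22) / 1536 = 122/1536 = 0.0794 → 7.9 m.u.

7.9 m.u.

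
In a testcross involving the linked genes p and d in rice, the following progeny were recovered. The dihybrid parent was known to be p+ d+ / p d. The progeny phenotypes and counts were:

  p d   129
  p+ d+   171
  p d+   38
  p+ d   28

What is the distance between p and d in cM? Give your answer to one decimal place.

18.0 cM

The recombinant classes are p+ d and p d+: 28 + 38 = 66.
Recombination frequency = 66/366 = 0.1803 ≈ 18.0%, i.e. 18.0 cM.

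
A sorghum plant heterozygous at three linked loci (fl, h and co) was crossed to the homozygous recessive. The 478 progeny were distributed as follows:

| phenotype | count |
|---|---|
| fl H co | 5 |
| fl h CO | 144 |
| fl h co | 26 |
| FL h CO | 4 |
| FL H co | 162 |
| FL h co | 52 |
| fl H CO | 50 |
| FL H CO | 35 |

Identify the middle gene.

The two most frequent reciprocal classes, FL H co and fl h CO, are the parental types, so the F1 was FL H co / fl h CO.
The two rarest classes, fl H co and FL h CO, are the double crossovers. Comparing them with the parentals, only the fl allele has switched, so fl is the middle locus and the order is h – fl – co.

fl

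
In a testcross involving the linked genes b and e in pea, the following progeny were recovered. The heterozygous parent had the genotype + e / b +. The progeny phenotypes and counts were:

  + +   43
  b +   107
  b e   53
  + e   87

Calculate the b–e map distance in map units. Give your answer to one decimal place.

The recombinant classes are + + and b e: 43 + 53 = 96.
Recombination frequency = 96/290 = 0.3310 ≈ 33.1%, i.e. 33.1 map units.

33.1 map units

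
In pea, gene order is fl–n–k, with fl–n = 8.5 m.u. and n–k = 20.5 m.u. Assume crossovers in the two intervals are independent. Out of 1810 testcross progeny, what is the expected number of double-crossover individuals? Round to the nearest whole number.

32

Map distances give recombination frequencies of 0.085 and 0.205 for the two intervals.
With no interference, expected double-crossover frequency = 0.085 × 0.205 = 0.01742.
Expected number = 0.01742 × 1810 = 31.54 ≈ 32.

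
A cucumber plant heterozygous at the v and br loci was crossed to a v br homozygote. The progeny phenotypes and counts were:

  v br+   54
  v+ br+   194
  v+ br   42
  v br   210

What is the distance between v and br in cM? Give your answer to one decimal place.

The two most frequent classes, v+ br+ (194) and v br (210), are the parental types, so the F1 was v+ br+ / v br.
The recombinant classes are v+ br and v br+: 42 + 54 = 96.
Recombination frequency = 96/500 = 0.1920 ≈ 19.2%, i.e. 19.2 cM.

19.2 cM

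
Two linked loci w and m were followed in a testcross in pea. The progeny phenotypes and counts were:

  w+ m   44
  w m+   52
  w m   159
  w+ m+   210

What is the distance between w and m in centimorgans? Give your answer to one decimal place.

The two most frequent classes, w+ m+ (210) and w m (159), are the parental types, so the F1 was w+ m+ / w m.
The recombinant classes are w+ m and w m+: 44 + 52 = 96.
Recombination frequency = 96/465 = 0.2065 ≈ 20.6%, i.e. 20.6 centimorgans.

20.6 centimorgans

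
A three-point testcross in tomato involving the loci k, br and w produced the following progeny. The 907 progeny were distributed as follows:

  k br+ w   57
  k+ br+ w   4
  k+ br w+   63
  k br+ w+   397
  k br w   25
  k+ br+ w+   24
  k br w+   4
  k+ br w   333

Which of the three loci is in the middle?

br

The two most frequent reciprocal classes, k+ br w and k br+ w+, are the parental types, so the F1 was k+ br w / k br+ w+.
The two rarest classes, k+ br+ w and k br w+, are the double crossovers. Comparing them with the parentals, only the br allele has switched, so br is the middle locus and the order is w – br – k.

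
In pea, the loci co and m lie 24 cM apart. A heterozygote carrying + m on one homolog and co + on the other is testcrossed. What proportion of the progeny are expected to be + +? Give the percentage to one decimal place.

A map distance of 24 cM corresponds to a recombination frequency of 0.240.
The F1 is + m / co +, so + + is a recombinant gamete class with expected frequency r/2 = 0.240/2 = 0.1200.
That is 0.1200 = 12.0% of the progeny.

12.0%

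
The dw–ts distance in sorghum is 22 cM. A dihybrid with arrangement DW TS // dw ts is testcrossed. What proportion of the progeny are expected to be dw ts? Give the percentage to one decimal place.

A map distance of 22 cM corresponds to a recombination frequency of 0.220.
The F1 is DW TS / dw ts, so dw ts is a parental gamete class with expected frequency (1 − r)/2 = 0.780/2 = 0.3900.
That is 0.3900 = 39.0% of the progeny.

39.0%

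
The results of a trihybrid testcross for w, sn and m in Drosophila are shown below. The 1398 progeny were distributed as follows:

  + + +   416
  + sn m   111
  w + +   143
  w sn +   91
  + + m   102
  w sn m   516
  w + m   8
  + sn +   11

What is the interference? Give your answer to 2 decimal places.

0.54

The two most frequent reciprocal classes, + + + and w sn m, are the parental types, so the F1 was + + + / w sn m.
The two rarest classes, + sn + and w + m, are the double crossovers. Comparing them with the parentals, only the sn allele has switched, so sn is the middle locus and the order is m – sn – w.
m–sn: (193 + 19)/1398 = 0.1516; sn–w: (254 + 19)/1398 = 0.1953.
Expected DCO frequency = 0.1516 × 0.1953 ≈ 0.02961; observed = 19/1398 ≈ 0.01359.
Coefficient of coincidence = 0.01359/0.02961 ≈ 0.46; interference = 1 − 0.46 = 0.54.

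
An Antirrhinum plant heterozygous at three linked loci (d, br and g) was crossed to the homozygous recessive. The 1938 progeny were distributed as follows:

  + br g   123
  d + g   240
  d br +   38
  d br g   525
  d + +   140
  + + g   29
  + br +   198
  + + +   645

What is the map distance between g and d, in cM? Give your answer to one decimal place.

The two most frequent reciprocal classes, d br g and + + +, are the parental types, so the F1 was d br g / + + +.
The two rarest classes, d br + and + + g, are the double crossovers. Comparing them with the parentals, only the g allele has switched, so g is the middle locus and the order is br – g – d.
Crossovers in the g–d interval produce the single-crossover classes + br g and d + + (123 + 140 = 263) plus the double crossovers (67).
RF(g–d) = (263 + 67) / 1938 = 330/1938 = 0.1703 → 17.0 cM.

17.0 cM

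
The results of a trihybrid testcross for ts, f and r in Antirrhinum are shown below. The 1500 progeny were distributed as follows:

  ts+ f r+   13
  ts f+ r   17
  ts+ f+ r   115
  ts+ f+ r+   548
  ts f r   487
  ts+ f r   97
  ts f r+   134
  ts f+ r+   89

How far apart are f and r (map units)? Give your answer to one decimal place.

18.6 map units

The two most frequent reciprocal classes, ts f r and ts+ f+ r+, are the parental types, so the F1 was ts f r / ts+ f+ r+.
The two rarest classes, ts f+ r and ts+ f r+, are the double crossovers. Comparing them with the parentals, only the f allele has switched, so f is the middle locus and the order is ts – f – r.
Crossovers in the f–r interval produce the single-crossover classes ts f r+ and ts+ f+ r (134 + 115 = 249) plus the double crossovers (30).
RF(f–r) = (249 + 30) / 1500 = 279/1500 = 0.1860 → 18.6 map units.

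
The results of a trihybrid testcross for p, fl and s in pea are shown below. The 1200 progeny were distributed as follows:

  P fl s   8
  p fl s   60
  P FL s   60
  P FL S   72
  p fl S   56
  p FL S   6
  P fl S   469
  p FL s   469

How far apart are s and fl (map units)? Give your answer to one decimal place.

The two most frequent reciprocal classes, P fl S and p FL s, are the parental types, so the F1 was P fl S / p FL s.
The two rarest classes, P fl s and p FL S, are the double crossovers. Comparing them with the parentals, only the s allele has switched, so s is the middle locus and the order is fl – s – p.
Crossovers in the fl–s interval produce the single-crossover classes P FL S and p fl s (72 + 60 = 132) plus the double crossovers (14).
RF(fl–s) = (132 + 14) / 1200 = 146/1200 = 0.1217 → 12.2 map units.

12.2 map units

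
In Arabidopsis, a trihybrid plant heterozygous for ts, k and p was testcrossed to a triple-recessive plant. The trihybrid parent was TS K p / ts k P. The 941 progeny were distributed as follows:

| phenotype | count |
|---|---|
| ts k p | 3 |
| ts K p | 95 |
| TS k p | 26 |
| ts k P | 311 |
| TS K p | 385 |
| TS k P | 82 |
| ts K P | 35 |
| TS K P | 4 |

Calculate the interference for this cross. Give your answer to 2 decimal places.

The two rarest classes, TS K P and ts k p, are the double crossovers. Comparing them with the parentals, only the p allele has switched, so p is the middle locus and the order is ts – p – k.
ts–p: (177 + 7)/941 = 0.1955; p–k: (61 + 7)/941 = 0.0723.
Expected DCO frequency = 0.1955 × 0.0723 ≈ 0.01413; observed = 7/941 ≈ 0.00744.
Coefficient of coincidence = 0.00744/0.01413 ≈ 0.53; interference = 1 − 0.53 = 0.47.

0.47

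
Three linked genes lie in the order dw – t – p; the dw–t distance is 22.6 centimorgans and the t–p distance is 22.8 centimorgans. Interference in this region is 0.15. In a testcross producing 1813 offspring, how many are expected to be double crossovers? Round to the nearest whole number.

79

Map distances give recombination frequencies of 0.226 and 0.228 for the two intervals.
With interference 0.15 (so coincidence = 0.85), expected double-crossover frequency = 0.226 × 0.228 × 0.85 = 0.04380.
Expected number = 0.04380 × 1813 = 79.41 ≈ 79.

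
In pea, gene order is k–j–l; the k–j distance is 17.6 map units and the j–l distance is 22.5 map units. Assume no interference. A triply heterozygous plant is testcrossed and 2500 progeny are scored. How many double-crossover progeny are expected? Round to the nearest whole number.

99

Map distances give recombination frequencies of 0.176 and 0.225 for the two intervals.
With no interference, expected double-crossover frequency = 0.176 × 0.225 = 0.03960.
Expected number = 0.03960 × 2500 = 99.00 ≈ 99.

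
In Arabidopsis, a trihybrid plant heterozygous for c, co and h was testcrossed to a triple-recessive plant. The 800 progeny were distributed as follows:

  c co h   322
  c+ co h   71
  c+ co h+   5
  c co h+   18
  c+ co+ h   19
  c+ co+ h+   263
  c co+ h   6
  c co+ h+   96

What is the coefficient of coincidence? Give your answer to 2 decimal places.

1.03

The two most frequent reciprocal classes, c+ co+ h+ and c co h, are the parental types, so the F1 was c+ co+ h+ / c co h.
The two rarest classes, c+ co h+ and c co+ h, are the double crossovers. Comparing them with the parentals, only the co allele has switched, so co is the middle locus and the order is h – co – c.
h–co: (37 + 11)/800 = 0.0600; co–c: (167 + 11)/800 = 0.2225.
Expected DCO frequency = 0.0600 × 0.2225 ≈ 0.01335; observed = 11/800 ≈ 0.01375.
Coefficient of coincidence = 0.01375/0.01335 ≈ 1.03.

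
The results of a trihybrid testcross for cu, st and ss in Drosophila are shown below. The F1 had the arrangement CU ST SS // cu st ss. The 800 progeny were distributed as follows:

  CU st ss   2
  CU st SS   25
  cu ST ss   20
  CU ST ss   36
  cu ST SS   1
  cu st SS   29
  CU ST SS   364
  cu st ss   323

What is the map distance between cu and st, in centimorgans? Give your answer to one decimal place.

The two rarest classes, cu ST SS and CU st ss, are the double crossovers. Comparing them with the parentals, only the cu allele has switched, so cu is the middle locus and the order is st – cu – ss.
Crossovers in the st–cu interval produce the single-crossover classes CU st SS and cu ST ss (25 + 20 = 45) plus the double crossovers (3).
RF(st–cu) = (45 + 3) / 800 = 48/800 = 0.0600 → 6.0 centimorgans.

6.0 centimorgans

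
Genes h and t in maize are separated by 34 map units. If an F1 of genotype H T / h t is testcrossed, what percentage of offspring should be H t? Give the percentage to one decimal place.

17.0%

A map distance of 34 map units corresponds to a recombination frequency of 0.340.
The F1 is H T / h t, so H t is a recombinant gamete class with expected frequency r/2 = 0.340/2 = 0.1700.
That is 0.1700 = 17.0% of the progeny.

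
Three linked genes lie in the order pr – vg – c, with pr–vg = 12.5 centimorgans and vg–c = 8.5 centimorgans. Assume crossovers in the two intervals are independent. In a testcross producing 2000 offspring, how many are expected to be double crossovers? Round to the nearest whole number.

Map distances give recombination frequencies of 0.125 and 0.085 for the two intervals.
With no interference, expected double-crossover frequency = 0.125 × 0.085 = 0.01063.
Expected number = 0.01063 × 2000 = 21.25 ≈ 21.

21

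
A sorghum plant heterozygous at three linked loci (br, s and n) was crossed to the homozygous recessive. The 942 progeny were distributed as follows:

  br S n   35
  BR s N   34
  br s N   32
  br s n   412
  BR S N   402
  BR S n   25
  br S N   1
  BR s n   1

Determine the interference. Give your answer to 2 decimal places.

The two most frequent reciprocal classes, BR S N and br s n, are the parental types, so the F1 was BR S N / br s n.
The two rarest classes, br S N and BR s n, are the double crossovers. Comparing them with the parentals, only the br allele has switched, so br is the middle locus and the order is s – br – n.
s–br: (69 + 2)/942 = 0.0754; br–n: (57 + 2)/942 = 0.0626.
Expected DCO frequency = 0.0754 × 0.0626 ≈ 0.00472; observed = 2/942 ≈ 0.00212.
Coefficient of coincidence = 0.00212/0.00472 ≈ 0.45; interference = 1 − 0.45 = 0.55.

0.55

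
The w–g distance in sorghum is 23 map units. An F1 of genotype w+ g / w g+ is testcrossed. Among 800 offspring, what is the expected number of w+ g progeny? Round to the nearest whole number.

A map distance of 23 map units corresponds to a recombination frequency of 0.230.
The F1 is w+ g / w g+, so w+ g is a parental gamete class with expected frequency (1 − r)/2 = 0.770/2 = 0.3850.
Expected number = 0.3850 × 800 = 308.00 ≈ 308.

308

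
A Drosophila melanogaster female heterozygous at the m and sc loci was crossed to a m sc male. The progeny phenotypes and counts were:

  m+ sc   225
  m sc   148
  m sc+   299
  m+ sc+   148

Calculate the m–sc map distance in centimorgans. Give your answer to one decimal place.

The two most frequent classes, m+ sc (225) and m sc+ (299), are the parental types, so the F1 was m+ sc / m sc+.
The recombinant classes are m+ sc+ and m sc: 148 + 148 = 296.
Recombination frequency = 296/820 = 0.3610 ≈ 36.1%, i.e. 36.1 centimorgans.

36.1 centimorgans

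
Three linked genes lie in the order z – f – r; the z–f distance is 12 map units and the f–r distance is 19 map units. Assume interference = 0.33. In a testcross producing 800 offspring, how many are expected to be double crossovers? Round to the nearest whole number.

Map distances give recombination frequencies of 0.120 and 0.190 for the two intervals.
With interference 0.33 (so coincidence = 0.67), expected double-crossover frequency = 0.120 × 0.190 × 0.67 = 0.01528.
Expected number = 0.01528 × 800 = 12.22 ≈ 12.

12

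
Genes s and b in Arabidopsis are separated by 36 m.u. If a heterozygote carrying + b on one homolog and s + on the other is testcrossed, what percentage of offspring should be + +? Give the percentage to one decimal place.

A map distance of 36 m.u. corresponds to a recombination frequency of 0.360.
The F1 is + b / s +, so + + is a recombinant gamete class with expected frequency r/2 = 0.360/2 = 0.1800.
That is 0.1800 = 18.0% of the progeny.

18.0%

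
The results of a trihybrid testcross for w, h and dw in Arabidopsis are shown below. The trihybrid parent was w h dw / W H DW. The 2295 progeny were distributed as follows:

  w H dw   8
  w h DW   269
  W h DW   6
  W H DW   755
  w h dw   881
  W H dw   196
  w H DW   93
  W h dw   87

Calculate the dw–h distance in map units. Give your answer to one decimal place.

20.9 map units

The two rarest classes, w H dw and W h DW, are the double crossovers. Comparing them with the parentals, only the h allele has switched, so h is the middle locus and the order is dw – h – w.
Crossovers in the dw–h interval produce the single-crossover classes w h DW and W H dw (269 + 196 = 465) plus the double crossovers (14).
RF(dw–h) = (465 + 14) / 2295 = 479/2295 = 0.2087 → 20.9 map units.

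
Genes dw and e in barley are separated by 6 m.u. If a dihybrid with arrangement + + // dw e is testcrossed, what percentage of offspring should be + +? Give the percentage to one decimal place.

A map distance of 6 m.u. corresponds to a recombination frequency of 0.060.
The F1 is + + / dw e, so + + is a parental gamete class with expected frequency (1 − r)/2 = 0.940/2 = 0.4700.
That is 0.4700 = 47.0% of the progeny.

47.0%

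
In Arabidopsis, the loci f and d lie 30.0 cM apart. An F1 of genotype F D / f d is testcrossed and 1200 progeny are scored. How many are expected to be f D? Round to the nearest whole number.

180

A map distance of 30.0 cM corresponds to a recombination frequency of 0.300.
The F1 is F D / f d, so f D is a recombinant gamete class with expected frequency r/2 = 0.300/2 = 0.1500.
Expected number = 0.1500 × 1200 = 180.00 ≈ 180.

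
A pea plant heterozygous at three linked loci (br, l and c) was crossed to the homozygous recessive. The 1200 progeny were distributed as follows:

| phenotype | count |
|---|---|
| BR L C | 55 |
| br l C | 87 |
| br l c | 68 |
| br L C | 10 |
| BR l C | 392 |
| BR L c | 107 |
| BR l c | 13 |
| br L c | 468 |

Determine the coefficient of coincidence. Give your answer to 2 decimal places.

The two most frequent reciprocal classes, BR l C and br L c, are the parental types, so the F1 was BR l C / br L c.
The two rarest classes, BR l c and br L C, are the double crossovers. Comparing them with the parentals, only the c allele has switched, so c is the middle locus and the order is l – c – br.
l–c: (123 + 23)/1200 = 0.1217; c–br: (194 + 23)/1200 = 0.1808.
Expected DCO frequency = 0.1217 × 0.1808 ≈ 0.02200; observed = 23/1200 ≈ 0.01917.
Coefficient of coincidence = 0.01917/0.02200 ≈ 0.87.

0.87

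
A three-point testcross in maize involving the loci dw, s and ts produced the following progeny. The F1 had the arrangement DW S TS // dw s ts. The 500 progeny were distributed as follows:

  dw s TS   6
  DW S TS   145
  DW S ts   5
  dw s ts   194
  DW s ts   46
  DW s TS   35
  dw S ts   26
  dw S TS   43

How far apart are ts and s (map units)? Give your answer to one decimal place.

The two rarest classes, DW S ts and dw s TS, are the double crossovers. Comparing them with the parentals, only the ts allele has switched, so ts is the middle locus and the order is s – ts – dw.
Crossovers in the s–ts interval produce the single-crossover classes DW s TS and dw S ts (35 + 26 = 61) plus the double crossovers (11).
RF(s–ts) = (61 + 11) / 500 = 72/500 = 0.1440 → 14.4 map units.

14.4 map units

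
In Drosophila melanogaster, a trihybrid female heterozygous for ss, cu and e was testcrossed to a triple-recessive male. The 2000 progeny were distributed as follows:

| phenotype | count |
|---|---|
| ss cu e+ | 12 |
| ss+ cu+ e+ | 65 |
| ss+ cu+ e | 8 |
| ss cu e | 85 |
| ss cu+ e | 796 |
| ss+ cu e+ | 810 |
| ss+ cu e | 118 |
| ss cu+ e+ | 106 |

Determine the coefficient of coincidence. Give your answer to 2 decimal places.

0.96

The two most frequent reciprocal classes, ss+ cu e+ and ss cu+ e, are the parental types, so the F1 was ss+ cu e+ / ss cu+ e.
The two rarest classes, ss cu e+ and ss+ cu+ e, are the double crossovers. Comparing them with the parentals, only the ss allele has switched, so ss is the middle locus and the order is e – ss – cu.
e–ss: (224 + 20)/2000 = 0.1220; ss–cu: (150 + 20)/2000 = 0.0850.
Expected DCO frequency = 0.1220 × 0.0850 ≈ 0.01037; observed = 20/2000 ≈ 0.01000.
Coefficient of coincidence = 0.01000/0.01037 ≈ 0.96.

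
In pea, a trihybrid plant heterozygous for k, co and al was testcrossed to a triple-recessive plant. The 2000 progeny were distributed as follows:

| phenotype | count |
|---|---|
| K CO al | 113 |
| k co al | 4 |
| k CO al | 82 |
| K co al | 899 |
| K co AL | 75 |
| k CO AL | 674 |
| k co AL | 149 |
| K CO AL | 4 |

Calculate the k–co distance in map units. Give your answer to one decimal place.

13.5 map units

The two most frequent reciprocal classes, K co al and k CO AL, are the parental types, so the F1 was K co al / k CO AL.
The two rarest classes, k co al and K CO AL, are the double crossovers. Comparing them with the parentals, only the k allele has switched, so k is the middle locus and the order is al – k – co.
Crossovers in the k–co interval produce the single-crossover classes K CO al and k co AL (113 + 149 = 262) plus the double crossovers (8).
RF(k–co) = (262 + 8) / 2000 = 270/2000 = 0.1350 → 13.5 map units.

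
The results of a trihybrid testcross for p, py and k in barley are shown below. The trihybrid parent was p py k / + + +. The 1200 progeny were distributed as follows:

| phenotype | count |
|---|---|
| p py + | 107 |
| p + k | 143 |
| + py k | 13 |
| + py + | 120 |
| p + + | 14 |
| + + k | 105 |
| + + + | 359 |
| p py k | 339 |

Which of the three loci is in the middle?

p

The two rarest classes, + py k and p + +, are the double crossovers. Comparing them with the parentals, only the p allele has switched, so p is the middle locus and the order is py – p – k.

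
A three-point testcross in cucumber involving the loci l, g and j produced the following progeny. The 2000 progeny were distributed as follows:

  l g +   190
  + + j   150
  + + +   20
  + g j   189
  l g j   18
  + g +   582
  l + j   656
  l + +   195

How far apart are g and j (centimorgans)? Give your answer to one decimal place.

The two most frequent reciprocal classes, + g + and l + j, are the parental types, so the F1 was + g + / l + j.
The two rarest classes, + + + and l g j, are the double crossovers. Comparing them with the parentals, only the g allele has switched, so g is the middle locus and the order is l – g – j.
Crossovers in the g–j interval produce the single-crossover classes + g j and l + + (189 + 195 = 384) plus the double crossovers (38).
RF(g–j) = (384 + 38) / 2000 = 422/2000 = 0.2110 → 21.1 centimorgans.

21.1 centimorgans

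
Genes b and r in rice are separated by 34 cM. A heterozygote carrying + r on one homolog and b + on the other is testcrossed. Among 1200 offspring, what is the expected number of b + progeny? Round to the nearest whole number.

396

A map distance of 34 cM corresponds to a recombination frequency of 0.340.
The F1 is + r / b +, so b + is a parental gamete class with expected frequency (1 − r)/2 = 0.660/2 = 0.3300.
Expected number = 0.3300 × 1200 = 396.00 ≈ 396.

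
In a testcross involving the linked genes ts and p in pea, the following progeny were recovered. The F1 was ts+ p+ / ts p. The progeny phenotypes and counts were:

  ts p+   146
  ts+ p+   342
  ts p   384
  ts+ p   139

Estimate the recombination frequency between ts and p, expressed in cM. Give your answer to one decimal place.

The recombinant classes are ts+ p and ts p+: 139 + 146 = 285.
Recombination frequency = 285/1011 = 0.2819 ≈ 28.2%, i.e. 28.2 cM.

28.2 cM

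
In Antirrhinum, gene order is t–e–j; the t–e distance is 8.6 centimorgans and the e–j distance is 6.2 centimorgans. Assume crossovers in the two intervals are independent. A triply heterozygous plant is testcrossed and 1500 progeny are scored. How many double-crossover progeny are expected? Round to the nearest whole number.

Map distances give recombination frequencies of 0.086 and 0.062 for the two intervals.
With no interference, expected double-crossover frequency = 0.086 × 0.062 = 0.00533.
Expected number = 0.00533 × 1500 = 8.00 ≈ 8.

8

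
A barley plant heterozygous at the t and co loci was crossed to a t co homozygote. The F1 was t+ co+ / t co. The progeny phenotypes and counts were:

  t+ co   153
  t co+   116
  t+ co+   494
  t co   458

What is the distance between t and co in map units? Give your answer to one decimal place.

22.0 map units

The recombinant classes are t+ co and t co+: 153 + 116 = 269.
Recombination frequency = 269/1221 = 0.2203 ≈ 22.0%, i.e. 22.0 map units.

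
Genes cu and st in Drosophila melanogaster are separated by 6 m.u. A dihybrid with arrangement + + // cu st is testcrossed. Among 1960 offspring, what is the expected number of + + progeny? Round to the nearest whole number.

921

A map distance of 6 m.u. corresponds to a recombination frequency of 0.060.
The F1 is + + / cu st, so + + is a parental gamete class with expected frequency (1 − r)/2 = 0.940/2 = 0.4700.
Expected number = 0.4700 × 1960 = 921.20 ≈ 921.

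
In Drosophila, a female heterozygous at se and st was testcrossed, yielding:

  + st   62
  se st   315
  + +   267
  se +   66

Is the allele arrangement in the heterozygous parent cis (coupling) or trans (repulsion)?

The two most frequent classes are + + (267) and se st (315); these are the parental (non-recombinant) types.
So the F1 carried + + on one chromosome and se st on the other — the recessive alleles are on the same chromosome (cis / coupling).

cis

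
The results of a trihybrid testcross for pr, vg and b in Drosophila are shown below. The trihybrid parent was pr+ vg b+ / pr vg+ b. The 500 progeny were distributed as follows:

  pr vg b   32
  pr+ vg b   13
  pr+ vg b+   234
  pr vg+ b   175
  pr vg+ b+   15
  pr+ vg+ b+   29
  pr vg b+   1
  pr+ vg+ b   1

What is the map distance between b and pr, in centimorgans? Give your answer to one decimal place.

The two rarest classes, pr vg b+ and pr+ vg+ b, are the double crossovers. Comparing them with the parentals, only the pr allele has switched, so pr is the middle locus and the order is vg – pr – b.
Crossovers in the pr–b interval produce the single-crossover classes pr+ vg b and pr vg+ b+ (13 + 15 = 28) plus the double crossovers (2).
RF(pr–b) = (28 + 2) / 500 = 30/500 = 0.0600 → 6.0 centimorgans.

6.0 centimorgans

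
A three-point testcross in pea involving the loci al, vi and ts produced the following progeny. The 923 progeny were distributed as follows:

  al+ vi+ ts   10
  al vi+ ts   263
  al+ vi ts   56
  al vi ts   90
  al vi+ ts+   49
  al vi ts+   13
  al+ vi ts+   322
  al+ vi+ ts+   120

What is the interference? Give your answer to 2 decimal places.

0.29

The two most frequent reciprocal classes, al vi+ ts and al+ vi ts+, are the parental types, so the F1 was al vi+ ts / al+ vi ts+.
The two rarest classes, al+ vi+ ts and al vi ts+, are the double crossovers. Comparing them with the parentals, only the al allele has switched, so al is the middle locus and the order is ts – al – vi.
ts–al: (105 + 23)/923 = 0.1387; al–vi: (210 + 23)/923 = 0.2524.
Expected DCO frequency = 0.1387 × 0.2524 ≈ 0.03501; observed = 23/923 ≈ 0.02492.
Coefficient of coincidence = 0.02492/0.03501 ≈ 0.71; interference = 1 − 0.71 = 0.29.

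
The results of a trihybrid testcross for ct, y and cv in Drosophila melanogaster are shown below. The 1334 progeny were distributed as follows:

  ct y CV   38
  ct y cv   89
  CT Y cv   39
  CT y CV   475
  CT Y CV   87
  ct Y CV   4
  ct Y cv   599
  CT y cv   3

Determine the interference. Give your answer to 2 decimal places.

The two most frequent reciprocal classes, CT y CV and ct Y cv, are the parental types, so the F1 was CT y CV / ct Y cv.
The two rarest classes, CT y cv and ct Y CV, are the double crossovers. Comparing them with the parentals, only the cv allele has switched, so cv is the middle locus and the order is ct – cv – y.
ct–cv: (77 + 7)/1334 = 0.0630; cv–y: (176 + 7)/1334 = 0.1372.
Expected DCO frequency = 0.0630 × 0.1372 ≈ 0.00864; observed = 7/1334 ≈ 0.00525.
Coefficient of coincidence = 0.00525/0.00864 ≈ 0.61; interference = 1 − 0.61 = 0.39.

0.39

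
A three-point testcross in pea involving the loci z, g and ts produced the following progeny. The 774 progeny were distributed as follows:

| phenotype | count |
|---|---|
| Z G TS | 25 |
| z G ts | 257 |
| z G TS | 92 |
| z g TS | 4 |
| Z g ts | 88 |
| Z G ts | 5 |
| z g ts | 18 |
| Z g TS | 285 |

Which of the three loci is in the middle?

z

The two most frequent reciprocal classes, z G ts and Z g TS, are the parental types, so the F1 was z G ts / Z g TS.
The two rarest classes, Z G ts and z g TS, are the double crossovers. Comparing them with the parentals, only the z allele has switched, so z is the middle locus and the order is g – z – ts.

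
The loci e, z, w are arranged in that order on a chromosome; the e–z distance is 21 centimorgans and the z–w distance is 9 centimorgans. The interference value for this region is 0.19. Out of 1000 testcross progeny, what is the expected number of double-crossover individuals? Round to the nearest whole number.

15

Map distances give recombination frequencies of 0.210 and 0.090 for the two intervals.
With interference 0.19 (so coincidence = 0.81), expected double-crossover frequency = 0.210 × 0.090 × 0.81 = 0.01531.
Expected number = 0.01531 × 1000 = 15.31 ≈ 15.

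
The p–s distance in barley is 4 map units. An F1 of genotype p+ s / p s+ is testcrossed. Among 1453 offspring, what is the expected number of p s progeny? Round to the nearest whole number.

A map distance of 4 map units corresponds to a recombination frequency of 0.040.
The F1 is p+ s / p s+, so p s is a recombinant gamete class with expected frequency r/2 = 0.040/2 = 0.0200.
Expected number = 0.0200 × 1453 = 29.06 ≈ 29.

29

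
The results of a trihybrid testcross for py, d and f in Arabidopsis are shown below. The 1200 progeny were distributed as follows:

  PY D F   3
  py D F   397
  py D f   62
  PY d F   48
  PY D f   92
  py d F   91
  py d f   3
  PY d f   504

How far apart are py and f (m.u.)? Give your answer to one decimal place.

The two most frequent reciprocal classes, py D F and PY d f, are the parental types, so the F1 was py D F / PY d f.
The two rarest classes, PY D F and py d f, are the double crossovers. Comparing them with the parentals, only the py allele has switched, so py is the middle locus and the order is f – py – d.
Crossovers in the f–py interval produce the single-crossover classes py D f and PY d F (62 + 48 = 110) plus the double crossovers (6).
RF(f–py) = (110 + 6) / 1200 = 116/1200 = 0.0967 → 9.7 m.u.

9.7 m.u.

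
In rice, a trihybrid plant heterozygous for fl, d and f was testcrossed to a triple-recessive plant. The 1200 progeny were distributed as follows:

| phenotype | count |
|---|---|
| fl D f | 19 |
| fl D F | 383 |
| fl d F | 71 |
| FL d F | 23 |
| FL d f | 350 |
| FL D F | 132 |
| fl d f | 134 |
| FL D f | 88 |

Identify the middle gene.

The two most frequent reciprocal classes, FL d f and fl D F, are the parental types, so the F1 was FL d f / fl D F.
The two rarest classes, FL d F and fl D f, are the double crossovers. Comparing them with the parentals, only the f allele has switched, so f is the middle locus and the order is fl – f – d.

f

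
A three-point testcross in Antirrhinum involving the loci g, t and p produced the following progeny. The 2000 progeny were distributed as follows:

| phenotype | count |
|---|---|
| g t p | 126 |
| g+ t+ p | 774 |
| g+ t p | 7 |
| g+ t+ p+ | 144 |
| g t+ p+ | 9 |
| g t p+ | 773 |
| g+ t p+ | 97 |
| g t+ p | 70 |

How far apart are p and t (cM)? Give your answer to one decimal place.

14.3 cM

The two most frequent reciprocal classes, g+ t+ p and g t p+, are the parental types, so the F1 was g+ t+ p / g t p+.
The two rarest classes, g+ t p and g t+ p+, are the double crossovers. Comparing them with the parentals, only the t allele has switched, so t is the middle locus and the order is g – t – p.
Crossovers in the t–p interval produce the single-crossover classes g+ t+ p+ and g t p (144 + 126 = 270) plus the double crossovers (16).
RF(t–p) = (270 + 16) / 2000 = 286/2000 = 0.1430 → 14.3 cM.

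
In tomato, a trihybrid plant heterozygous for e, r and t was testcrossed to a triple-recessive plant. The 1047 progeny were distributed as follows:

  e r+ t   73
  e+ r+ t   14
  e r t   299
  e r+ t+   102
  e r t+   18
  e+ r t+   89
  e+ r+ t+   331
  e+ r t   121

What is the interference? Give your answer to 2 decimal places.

0.32

The two most frequent reciprocal classes, e+ r+ t+ and e r t, are the parental types, so the F1 was e+ r+ t+ / e r t.
The two rarest classes, e+ r+ t and e r t+, are the double crossovers. Comparing them with the parentals, only the t allele has switched, so t is the middle locus and the order is e – t – r.
e–t: (223 + 32)/1047 = 0.2436; t–r: (162 + 32)/1047 = 0.1853.
Expected DCO frequency = 0.2436 × 0.1853 ≈ 0.04514; observed = 32/1047 ≈ 0.03056.
Coefficient of coincidence = 0.03056/0.04514 ≈ 0.68; interference = 1 − 0.68 = 0.32.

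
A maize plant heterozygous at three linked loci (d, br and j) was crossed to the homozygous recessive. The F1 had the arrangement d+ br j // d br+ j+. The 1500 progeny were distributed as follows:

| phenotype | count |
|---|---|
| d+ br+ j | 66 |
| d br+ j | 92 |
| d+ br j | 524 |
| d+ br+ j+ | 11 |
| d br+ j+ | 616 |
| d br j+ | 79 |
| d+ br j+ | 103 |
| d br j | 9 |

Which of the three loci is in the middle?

d

The two rarest classes, d br j and d+ br+ j+, are the double crossovers. Comparing them with the parentals, only the d allele has switched, so d is the middle locus and the order is j – d – br.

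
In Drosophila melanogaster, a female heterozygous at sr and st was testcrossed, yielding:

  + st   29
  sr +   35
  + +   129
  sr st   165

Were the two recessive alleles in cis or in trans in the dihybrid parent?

The two most frequent classes are + + (129) and sr st (165); these are the parental (non-recombinant) types.
So the F1 carried + + on one chromosome and sr st on the other — the recessive alleles are on the same chromosome (cis / coupling).

cis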